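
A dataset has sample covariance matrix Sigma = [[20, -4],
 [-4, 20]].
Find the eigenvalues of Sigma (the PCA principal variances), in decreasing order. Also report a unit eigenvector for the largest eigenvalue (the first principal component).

Step 1 — characteristic polynomial of 2×2 Sigma:
  det(Sigma - λI) = λ² - trace · λ + det = 0.
  trace = 20 + 20 = 40, det = 20·20 - (-4)² = 384.
Step 2 — discriminant:
  Δ = trace² - 4·det = 1600 - 1536 = 64.
Step 3 — eigenvalues:
  λ = (trace ± √Δ)/2 = (40 ± 8)/2,
  λ_1 = 24,  λ_2 = 16.

Step 4 — unit eigenvector for λ_1: solve (Sigma - λ_1 I)v = 0. First row:
  (20 - 24)·v_x + (-4)·v_y = 0, i.e. (-4)·v_x + (-4)·v_y = 0,
  so v ∝ (b, λ_1 - a) = (-4, 4); multiply by -1 so the first entry is positive: u = (4, -4).
  ||u|| = √((4)² + (-4)²) = √(32) ≈ 5.6569,
  v_1 = u/||u|| ≈ (0.7071, -0.7071) (||v_1|| = 1).

λ_1 = 24,  λ_2 = 16;  v_1 ≈ (0.7071, -0.7071)


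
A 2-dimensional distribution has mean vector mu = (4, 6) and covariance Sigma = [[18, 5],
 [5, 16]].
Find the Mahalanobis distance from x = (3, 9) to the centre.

Step 1 — centre the observation: (x - mu) = (-1, 3).

Step 2 — invert Sigma. det(Sigma) = 18·16 - (5)² = 263.
  Sigma^{-1} = (1/det) · [[d, -b], [-b, a]] = [[0.0608, -0.019],
 [-0.019, 0.0684]].

Step 3 — form the quadratic (x - mu)^T · Sigma^{-1} · (x - mu):
  Sigma^{-1} · (x - mu) = (-0.1179, 0.2243).
  (x - mu)^T · [Sigma^{-1} · (x - mu)] = (-1)·(-0.1179) + (3)·(0.2243) = 0.7909.

Step 4 — take square root: d = √(0.7909) ≈ 0.8893.

d(x, mu) = √(0.7909) ≈ 0.8893


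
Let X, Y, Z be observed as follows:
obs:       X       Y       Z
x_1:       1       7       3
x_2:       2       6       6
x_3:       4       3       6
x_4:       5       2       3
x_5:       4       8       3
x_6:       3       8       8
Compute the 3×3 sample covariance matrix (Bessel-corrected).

Step 1 — column means:
  mean(X) = (1 + 2 + 4 + 5 + 4 + 3) / 6 = 19/6 = 3.1667
  mean(Y) = (7 + 6 + 3 + 2 + 8 + 8) / 6 = 34/6 = 5.6667
  mean(Z) = (3 + 6 + 6 + 3 + 3 + 8) / 6 = 29/6 = 4.8333

Step 2 — sample covariance S[i,j] = (1/(n-1)) · Σ_k (x_{k,i} - mean_i) · (x_{k,j} - mean_j), with n-1 = 5.
  S[X,X] = ((-2.1667)·(-2.1667) + (-1.1667)·(-1.1667) + (0.8333)·(0.8333) + (1.8333)·(1.8333) + (0.8333)·(0.8333) + (-0.1667)·(-0.1667)) / 5 = 10.8333/5 = 2.1667
  S[X,Y] = ((-2.1667)·(1.3333) + (-1.1667)·(0.3333) + (0.8333)·(-2.6667) + (1.8333)·(-3.6667) + (0.8333)·(2.3333) + (-0.1667)·(2.3333)) / 5 = -10.6667/5 = -2.1333
  S[X,Z] = ((-2.1667)·(-1.8333) + (-1.1667)·(1.1667) + (0.8333)·(1.1667) + (1.8333)·(-1.8333) + (0.8333)·(-1.8333) + (-0.1667)·(3.1667)) / 5 = -1.8333/5 = -0.3667
  S[Y,Y] = ((1.3333)·(1.3333) + (0.3333)·(0.3333) + (-2.6667)·(-2.6667) + (-3.6667)·(-3.6667) + (2.3333)·(2.3333) + (2.3333)·(2.3333)) / 5 = 33.3333/5 = 6.6667
  S[Y,Z] = ((1.3333)·(-1.8333) + (0.3333)·(1.1667) + (-2.6667)·(1.1667) + (-3.6667)·(-1.8333) + (2.3333)·(-1.8333) + (2.3333)·(3.1667)) / 5 = 4.6667/5 = 0.9333
  S[Z,Z] = ((-1.8333)·(-1.8333) + (1.1667)·(1.1667) + (1.1667)·(1.1667) + (-1.8333)·(-1.8333) + (-1.8333)·(-1.8333) + (3.1667)·(3.1667)) / 5 = 22.8333/5 = 4.5667

S is symmetric (S[j,i] = S[i,j]). Assembling:

S = [[2.1667, -2.1333, -0.3667],
 [-2.1333, 6.6667, 0.9333],
 [-0.3667, 0.9333, 4.5667]]


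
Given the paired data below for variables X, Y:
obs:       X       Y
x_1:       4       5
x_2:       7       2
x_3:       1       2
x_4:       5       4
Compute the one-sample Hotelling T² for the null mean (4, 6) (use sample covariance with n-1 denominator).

Step 1 — sample mean vector:
  mean(X) = (4 + 7 + 1 + 5) / 4 = 17/4 = 4.25
  mean(Y) = (5 + 2 + 2 + 4) / 4 = 13/4 = 3.25
  x̄ = (4.25, 3.25),  deviation x̄ - mu_0 = (4.25, 3.25) - (4, 6) = (0.25, -2.75).

Step 2 — sample covariance matrix, S[i,j] = (1/(n-1)) · Σ_k (x_{k,i} - mean_i) · (x_{k,j} - mean_j), divisor n-1 = 3:
  S[X,X] = ((-0.25)·(-0.25) + (2.75)·(2.75) + (-3.25)·(-3.25) + (0.75)·(0.75)) / 3 = 18.75/3 = 6.25
  S[X,Y] = ((-0.25)·(1.75) + (2.75)·(-1.25) + (-3.25)·(-1.25) + (0.75)·(0.75)) / 3 = 0.75/3 = 0.25
  S[Y,Y] = ((1.75)·(1.75) + (-1.25)·(-1.25) + (-1.25)·(-1.25) + (0.75)·(0.75)) / 3 = 6.75/3 = 2.25
  S = [[6.25, 0.25],
 [0.25, 2.25]].

Step 3 — invert S. det(S) = 6.25·2.25 - (0.25)² = 14.
  S^{-1} = (1/det) · [[d, -b], [-b, a]] = [[0.1607, -0.0179],
 [-0.0179, 0.4464]].

Step 4 — quadratic form (x̄ - mu_0)^T · S^{-1} · (x̄ - mu_0):
  S^{-1} · (x̄ - mu_0) = (0.0893, -1.2321),
  (x̄ - mu_0)^T · [...] = (0.25)·(0.0893) + (-2.75)·(-1.2321) = 3.4107.

Step 5 — scale by n: T² = 4 · 3.4107 = 13.6429.

T² ≈ 13.6429


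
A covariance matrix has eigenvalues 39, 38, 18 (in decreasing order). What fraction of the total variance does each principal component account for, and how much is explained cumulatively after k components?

Step 1 — total variance = trace(Sigma) = Σ λ_i = 39 + 38 + 18 = 95.

Step 2 — fraction explained by component i = λ_i / Σ λ:
  PC1: 39/95 = 0.4105
  PC2: 38/95 = 0.4
  PC3: 18/95 = 0.1895

Step 3 — cumulative fraction after k components = (λ_1 + ... + λ_k) / Σ λ:
  k = 1: 39/95 = 0.4105
  k = 2: (39 + 38)/95 = 77/95 = 0.8105
  k = 3: (39 + 38 + 18)/95 = 95/95 = 1

Summary (fraction, with percent):

explained: PC1 0.4105 (41.05%), PC2 0.4 (40%), PC3 0.1895 (18.95%);  cumulative: 0.4105, 0.8105, 1


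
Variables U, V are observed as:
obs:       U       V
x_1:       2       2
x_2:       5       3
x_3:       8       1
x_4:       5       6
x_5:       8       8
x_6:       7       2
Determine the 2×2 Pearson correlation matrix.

Step 1 — column means:
  mean(U) = (2 + 5 + 8 + 5 + 8 + 7) / 6 = 35/6 = 5.8333
  mean(V) = (2 + 3 + 1 + 6 + 8 + 2) / 6 = 22/6 = 3.6667

Step 2 — sample variances and covariances s[i,j] = (1/(n-1)) · Σ_k (x_{k,i} - mean_i) · (x_{k,j} - mean_j), with n-1 = 5:
  s[U,U] = ((-3.8333)·(-3.8333) + (-0.8333)·(-0.8333) + (2.1667)·(2.1667) + (-0.8333)·(-0.8333) + (2.1667)·(2.1667) + (1.1667)·(1.1667)) / 5 = 26.8333/5 = 5.3667
  s[U,V] = ((-3.8333)·(-1.6667) + (-0.8333)·(-0.6667) + (2.1667)·(-2.6667) + (-0.8333)·(2.3333) + (2.1667)·(4.3333) + (1.1667)·(-1.6667)) / 5 = 6.6667/5 = 1.3333
  s[V,V] = ((-1.6667)·(-1.6667) + (-0.6667)·(-0.6667) + (-2.6667)·(-2.6667) + (2.3333)·(2.3333) + (4.3333)·(4.3333) + (-1.6667)·(-1.6667)) / 5 = 37.3333/5 = 7.4667
  Sample standard deviations s_i = √(s[i,i]):
  s(U) = √(5.3667) = 2.3166
  s(V) = √(7.4667) = 2.7325

Step 3 — r_{ij} = s_{ij} / (s_i · s_j):
  r[U,U] = 1 (diagonal).
  r[U,V] = 1.3333 / (2.3166 · 2.7325) = 1.3333 / 6.3302 = 0.2106
  r[V,V] = 1 (diagonal).

R is symmetric with unit diagonal. Assembling:

R = [[1, 0.2106],
 [0.2106, 1]]


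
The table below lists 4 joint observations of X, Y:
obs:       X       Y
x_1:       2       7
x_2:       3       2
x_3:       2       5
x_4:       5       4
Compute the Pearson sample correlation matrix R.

Step 1 — column means:
  mean(X) = (2 + 3 + 2 + 5) / 4 = 12/4 = 3
  mean(Y) = (7 + 2 + 5 + 4) / 4 = 18/4 = 4.5

Step 2 — sample variances and covariances s[i,j] = (1/(n-1)) · Σ_k (x_{k,i} - mean_i) · (x_{k,j} - mean_j), with n-1 = 3:
  s[X,X] = ((-1)·(-1) + (0)·(0) + (-1)·(-1) + (2)·(2)) / 3 = 6/3 = 2
  s[X,Y] = ((-1)·(2.5) + (0)·(-2.5) + (-1)·(0.5) + (2)·(-0.5)) / 3 = -4/3 = -1.3333
  s[Y,Y] = ((2.5)·(2.5) + (-2.5)·(-2.5) + (0.5)·(0.5) + (-0.5)·(-0.5)) / 3 = 13/3 = 4.3333
  Sample standard deviations s_i = √(s[i,i]):
  s(X) = √(2) = 1.4142
  s(Y) = √(4.3333) = 2.0817

Step 3 — r_{ij} = s_{ij} / (s_i · s_j):
  r[X,X] = 1 (diagonal).
  r[X,Y] = -1.3333 / (1.4142 · 2.0817) = -1.3333 / 2.9439 = -0.4529
  r[Y,Y] = 1 (diagonal).

R is symmetric with unit diagonal. Assembling:

R = [[1, -0.4529],
 [-0.4529, 1]]


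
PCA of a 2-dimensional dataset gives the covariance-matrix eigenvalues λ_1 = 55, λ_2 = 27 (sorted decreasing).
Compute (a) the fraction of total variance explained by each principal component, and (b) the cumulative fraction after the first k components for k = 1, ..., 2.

Step 1 — total variance = trace(Sigma) = Σ λ_i = 55 + 27 = 82.

Step 2 — fraction explained by component i = λ_i / Σ λ:
  PC1: 55/82 = 0.6707
  PC2: 27/82 = 0.3293

Step 3 — cumulative fraction after k components = (λ_1 + ... + λ_k) / Σ λ:
  k = 1: 55/82 = 0.6707
  k = 2: (55 + 27)/82 = 82/82 = 1

Summary (fraction, with percent):

explained: PC1 0.6707 (67.07%), PC2 0.3293 (32.93%);  cumulative: 0.6707, 1


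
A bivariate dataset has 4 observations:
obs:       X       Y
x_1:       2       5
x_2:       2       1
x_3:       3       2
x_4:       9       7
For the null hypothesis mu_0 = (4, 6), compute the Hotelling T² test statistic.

Step 1 — sample mean vector:
  mean(X) = (2 + 2 + 3 + 9) / 4 = 16/4 = 4
  mean(Y) = (5 + 1 + 2 + 7) / 4 = 15/4 = 3.75
  x̄ = (4, 3.75),  deviation x̄ - mu_0 = (4, 3.75) - (4, 6) = (0, -2.25).

Step 2 — sample covariance matrix, S[i,j] = (1/(n-1)) · Σ_k (x_{k,i} - mean_i) · (x_{k,j} - mean_j), divisor n-1 = 3:
  S[X,X] = ((-2)·(-2) + (-2)·(-2) + (-1)·(-1) + (5)·(5)) / 3 = 34/3 = 11.3333
  S[X,Y] = ((-2)·(1.25) + (-2)·(-2.75) + (-1)·(-1.75) + (5)·(3.25)) / 3 = 21/3 = 7
  S[Y,Y] = ((1.25)·(1.25) + (-2.75)·(-2.75) + (-1.75)·(-1.75) + (3.25)·(3.25)) / 3 = 22.75/3 = 7.5833
  S = [[11.3333, 7],
 [7, 7.5833]].

Step 3 — invert S. det(S) = 11.3333·7.5833 - (7)² = 36.9444.
  S^{-1} = (1/det) · [[d, -b], [-b, a]] = [[0.2053, -0.1895],
 [-0.1895, 0.3068]].

Step 4 — quadratic form (x̄ - mu_0)^T · S^{-1} · (x̄ - mu_0):
  S^{-1} · (x̄ - mu_0) = (0.4263, -0.6902),
  (x̄ - mu_0)^T · [...] = (0)·(0.4263) + (-2.25)·(-0.6902) = 1.553.

Step 5 — scale by n: T² = 4 · 1.553 = 6.212.

T² ≈ 6.212


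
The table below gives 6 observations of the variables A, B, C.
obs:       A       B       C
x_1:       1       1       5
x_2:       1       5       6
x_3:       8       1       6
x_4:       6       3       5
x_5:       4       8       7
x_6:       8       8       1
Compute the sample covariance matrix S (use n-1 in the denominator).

Step 1 — column means:
  mean(A) = (1 + 1 + 8 + 6 + 4 + 8) / 6 = 28/6 = 4.6667
  mean(B) = (1 + 5 + 1 + 3 + 8 + 8) / 6 = 26/6 = 4.3333
  mean(C) = (5 + 6 + 6 + 5 + 7 + 1) / 6 = 30/6 = 5

Step 2 — sample covariance S[i,j] = (1/(n-1)) · Σ_k (x_{k,i} - mean_i) · (x_{k,j} - mean_j), with n-1 = 5.
  S[A,A] = ((-3.6667)·(-3.6667) + (-3.6667)·(-3.6667) + (3.3333)·(3.3333) + (1.3333)·(1.3333) + (-0.6667)·(-0.6667) + (3.3333)·(3.3333)) / 5 = 51.3333/5 = 10.2667
  S[A,B] = ((-3.6667)·(-3.3333) + (-3.6667)·(0.6667) + (3.3333)·(-3.3333) + (1.3333)·(-1.3333) + (-0.6667)·(3.6667) + (3.3333)·(3.6667)) / 5 = 6.6667/5 = 1.3333
  S[A,C] = ((-3.6667)·(0) + (-3.6667)·(1) + (3.3333)·(1) + (1.3333)·(0) + (-0.6667)·(2) + (3.3333)·(-4)) / 5 = -15/5 = -3
  S[B,B] = ((-3.3333)·(-3.3333) + (0.6667)·(0.6667) + (-3.3333)·(-3.3333) + (-1.3333)·(-1.3333) + (3.6667)·(3.6667) + (3.6667)·(3.6667)) / 5 = 51.3333/5 = 10.2667
  S[B,C] = ((-3.3333)·(0) + (0.6667)·(1) + (-3.3333)·(1) + (-1.3333)·(0) + (3.6667)·(2) + (3.6667)·(-4)) / 5 = -10/5 = -2
  S[C,C] = ((0)·(0) + (1)·(1) + (1)·(1) + (0)·(0) + (2)·(2) + (-4)·(-4)) / 5 = 22/5 = 4.4

S is symmetric (S[j,i] = S[i,j]). Assembling:

S = [[10.2667, 1.3333, -3],
 [1.3333, 10.2667, -2],
 [-3, -2, 4.4]]


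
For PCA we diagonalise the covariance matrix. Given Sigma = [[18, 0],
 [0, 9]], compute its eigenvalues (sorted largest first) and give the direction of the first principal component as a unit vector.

Step 1 — characteristic polynomial of 2×2 Sigma:
  det(Sigma - λI) = λ² - trace · λ + det = 0.
  trace = 18 + 9 = 27, det = 18·9 - (0)² = 162.
Step 2 — discriminant:
  Δ = trace² - 4·det = 729 - 648 = 81.
Step 3 — eigenvalues:
  λ = (trace ± √Δ)/2 = (27 ± 9)/2,
  λ_1 = 18,  λ_2 = 9.

Step 4 — unit eigenvector for λ_1: Sigma is diagonal, so its eigenvectors are the coordinate axes. λ_1 = 18 is the diagonal entry on the first coordinate axis, hence
  v_1 = (1, 0) (||v_1|| = 1).

λ_1 = 18,  λ_2 = 9;  v_1 ≈ (1, 0)


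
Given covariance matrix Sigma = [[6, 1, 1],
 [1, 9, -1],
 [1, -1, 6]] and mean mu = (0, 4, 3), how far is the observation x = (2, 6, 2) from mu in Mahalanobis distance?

Step 1 — centre the observation: (x - mu) = (2, 2, -1).

Step 2 — invert Sigma (cofactor / det for 3×3, or solve directly):
  Sigma^{-1} = [[0.1761, -0.0233, -0.0332],
 [-0.0233, 0.1163, 0.0233],
 [-0.0332, 0.0233, 0.1761]].

Step 3 — form the quadratic (x - mu)^T · Sigma^{-1} · (x - mu):
  Sigma^{-1} · (x - mu) = (0.3389, 0.1628, -0.196).
  (x - mu)^T · [Sigma^{-1} · (x - mu)] = (2)·(0.3389) + (2)·(0.1628) + (-1)·(-0.196) = 1.1993.

Step 4 — take square root: d = √(1.1993) ≈ 1.0951.

d(x, mu) = √(1.1993) ≈ 1.0951


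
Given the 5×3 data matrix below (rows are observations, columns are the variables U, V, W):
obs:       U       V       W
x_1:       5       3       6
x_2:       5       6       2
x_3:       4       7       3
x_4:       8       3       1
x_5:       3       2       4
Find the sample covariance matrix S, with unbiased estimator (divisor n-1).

Step 1 — column means:
  mean(U) = (5 + 5 + 4 + 8 + 3) / 5 = 25/5 = 5
  mean(V) = (3 + 6 + 7 + 3 + 2) / 5 = 21/5 = 4.2
  mean(W) = (6 + 2 + 3 + 1 + 4) / 5 = 16/5 = 3.2

Step 2 — sample covariance S[i,j] = (1/(n-1)) · Σ_k (x_{k,i} - mean_i) · (x_{k,j} - mean_j), with n-1 = 4.
  S[U,U] = ((0)·(0) + (0)·(0) + (-1)·(-1) + (3)·(3) + (-2)·(-2)) / 4 = 14/4 = 3.5
  S[U,V] = ((0)·(-1.2) + (0)·(1.8) + (-1)·(2.8) + (3)·(-1.2) + (-2)·(-2.2)) / 4 = -2/4 = -0.5
  S[U,W] = ((0)·(2.8) + (0)·(-1.2) + (-1)·(-0.2) + (3)·(-2.2) + (-2)·(0.8)) / 4 = -8/4 = -2
  S[V,V] = ((-1.2)·(-1.2) + (1.8)·(1.8) + (2.8)·(2.8) + (-1.2)·(-1.2) + (-2.2)·(-2.2)) / 4 = 18.8/4 = 4.7
  S[V,W] = ((-1.2)·(2.8) + (1.8)·(-1.2) + (2.8)·(-0.2) + (-1.2)·(-2.2) + (-2.2)·(0.8)) / 4 = -5.2/4 = -1.3
  S[W,W] = ((2.8)·(2.8) + (-1.2)·(-1.2) + (-0.2)·(-0.2) + (-2.2)·(-2.2) + (0.8)·(0.8)) / 4 = 14.8/4 = 3.7

S is symmetric (S[j,i] = S[i,j]). Assembling:

S = [[3.5, -0.5, -2],
 [-0.5, 4.7, -1.3],
 [-2, -1.3, 3.7]]


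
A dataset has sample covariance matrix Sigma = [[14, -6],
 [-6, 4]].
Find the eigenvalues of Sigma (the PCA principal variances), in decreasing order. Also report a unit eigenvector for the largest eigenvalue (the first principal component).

Step 1 — characteristic polynomial of 2×2 Sigma:
  det(Sigma - λI) = λ² - trace · λ + det = 0.
  trace = 14 + 4 = 18, det = 14·4 - (-6)² = 20.
Step 2 — discriminant:
  Δ = trace² - 4·det = 324 - 80 = 244.
Step 3 — eigenvalues:
  λ = (trace ± √Δ)/2 = (18 ± 15.6205)/2,
  λ_1 = 16.8102,  λ_2 = 1.1898.

Step 4 — unit eigenvector for λ_1: solve (Sigma - λ_1 I)v = 0. First row:
  (14 - 16.8102)·v_x + (-6)·v_y = 0, i.e. (-2.8102)·v_x + (-6)·v_y = 0,
  so v ∝ (b, λ_1 - a) = (-6, 2.8102); multiply by -1 so the first entry is positive: u = (6, -2.8102).
  ||u|| = √((6)² + (-2.8102)²) = √(43.8975) ≈ 6.6255,
  v_1 = u/||u|| ≈ (0.9056, -0.4242) (||v_1|| = 1).

λ_1 = 16.8102,  λ_2 = 1.1898;  v_1 ≈ (0.9056, -0.4242)


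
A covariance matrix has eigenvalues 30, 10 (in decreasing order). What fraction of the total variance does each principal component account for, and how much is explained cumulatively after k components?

Step 1 — total variance = trace(Sigma) = Σ λ_i = 30 + 10 = 40.

Step 2 — fraction explained by component i = λ_i / Σ λ:
  PC1: 30/40 = 0.75
  PC2: 10/40 = 0.25

Step 3 — cumulative fraction after k components = (λ_1 + ... + λ_k) / Σ λ:
  k = 1: 30/40 = 0.75
  k = 2: (30 + 10)/40 = 40/40 = 1

Summary (fraction, with percent):

explained: PC1 0.75 (75%), PC2 0.25 (25%);  cumulative: 0.75, 1


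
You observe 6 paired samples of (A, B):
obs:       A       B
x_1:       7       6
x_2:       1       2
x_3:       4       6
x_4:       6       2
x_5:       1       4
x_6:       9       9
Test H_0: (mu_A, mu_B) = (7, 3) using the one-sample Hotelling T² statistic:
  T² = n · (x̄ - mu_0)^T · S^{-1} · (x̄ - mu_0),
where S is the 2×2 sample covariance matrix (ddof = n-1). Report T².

Step 1 — sample mean vector:
  mean(A) = (7 + 1 + 4 + 6 + 1 + 9) / 6 = 28/6 = 4.6667
  mean(B) = (6 + 2 + 6 + 2 + 4 + 9) / 6 = 29/6 = 4.8333
  x̄ = (4.6667, 4.8333),  deviation x̄ - mu_0 = (4.6667, 4.8333) - (7, 3) = (-2.3333, 1.8333).

Step 2 — sample covariance matrix, S[i,j] = (1/(n-1)) · Σ_k (x_{k,i} - mean_i) · (x_{k,j} - mean_j), divisor n-1 = 5:
  S[A,A] = ((2.3333)·(2.3333) + (-3.6667)·(-3.6667) + (-0.6667)·(-0.6667) + (1.3333)·(1.3333) + (-3.6667)·(-3.6667) + (4.3333)·(4.3333)) / 5 = 53.3333/5 = 10.6667
  S[A,B] = ((2.3333)·(1.1667) + (-3.6667)·(-2.8333) + (-0.6667)·(1.1667) + (1.3333)·(-2.8333) + (-3.6667)·(-0.8333) + (4.3333)·(4.1667)) / 5 = 29.6667/5 = 5.9333
  S[B,B] = ((1.1667)·(1.1667) + (-2.8333)·(-2.8333) + (1.1667)·(1.1667) + (-2.8333)·(-2.8333) + (-0.8333)·(-0.8333) + (4.1667)·(4.1667)) / 5 = 36.8333/5 = 7.3667
  S = [[10.6667, 5.9333],
 [5.9333, 7.3667]].

Step 3 — invert S. det(S) = 10.6667·7.3667 - (5.9333)² = 43.3733.
  S^{-1} = (1/det) · [[d, -b], [-b, a]] = [[0.1698, -0.1368],
 [-0.1368, 0.2459]].

Step 4 — quadratic form (x̄ - mu_0)^T · S^{-1} · (x̄ - mu_0):
  S^{-1} · (x̄ - mu_0) = (-0.6471, 0.7701),
  (x̄ - mu_0)^T · [...] = (-2.3333)·(-0.6471) + (1.8333)·(0.7701) = 2.9217.

Step 5 — scale by n: T² = 6 · 2.9217 = 17.53.

T² ≈ 17.53


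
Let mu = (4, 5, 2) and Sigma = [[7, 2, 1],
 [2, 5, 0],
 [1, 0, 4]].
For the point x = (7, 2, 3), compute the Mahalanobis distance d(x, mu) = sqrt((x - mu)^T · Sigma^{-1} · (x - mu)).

Step 1 — centre the observation: (x - mu) = (3, -3, 1).

Step 2 — invert Sigma (cofactor / det for 3×3, or solve directly):
  Sigma^{-1} = [[0.1681, -0.0672, -0.042],
 [-0.0672, 0.2269, 0.0168],
 [-0.042, 0.0168, 0.2605]].

Step 3 — form the quadratic (x - mu)^T · Sigma^{-1} · (x - mu):
  Sigma^{-1} · (x - mu) = (0.6639, -0.8655, 0.084).
  (x - mu)^T · [Sigma^{-1} · (x - mu)] = (3)·(0.6639) + (-3)·(-0.8655) + (1)·(0.084) = 4.6723.

Step 4 — take square root: d = √(4.6723) ≈ 2.1615.

d(x, mu) = √(4.6723) ≈ 2.1615


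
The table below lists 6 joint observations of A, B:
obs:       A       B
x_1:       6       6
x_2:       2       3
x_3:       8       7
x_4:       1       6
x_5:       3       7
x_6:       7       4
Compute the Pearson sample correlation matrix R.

Step 1 — column means:
  mean(A) = (6 + 2 + 8 + 1 + 3 + 7) / 6 = 27/6 = 4.5
  mean(B) = (6 + 3 + 7 + 6 + 7 + 4) / 6 = 33/6 = 5.5

Step 2 — sample variances and covariances s[i,j] = (1/(n-1)) · Σ_k (x_{k,i} - mean_i) · (x_{k,j} - mean_j), with n-1 = 5:
  s[A,A] = ((1.5)·(1.5) + (-2.5)·(-2.5) + (3.5)·(3.5) + (-3.5)·(-3.5) + (-1.5)·(-1.5) + (2.5)·(2.5)) / 5 = 41.5/5 = 8.3
  s[A,B] = ((1.5)·(0.5) + (-2.5)·(-2.5) + (3.5)·(1.5) + (-3.5)·(0.5) + (-1.5)·(1.5) + (2.5)·(-1.5)) / 5 = 4.5/5 = 0.9
  s[B,B] = ((0.5)·(0.5) + (-2.5)·(-2.5) + (1.5)·(1.5) + (0.5)·(0.5) + (1.5)·(1.5) + (-1.5)·(-1.5)) / 5 = 13.5/5 = 2.7
  Sample standard deviations s_i = √(s[i,i]):
  s(A) = √(8.3) = 2.881
  s(B) = √(2.7) = 1.6432

Step 3 — r_{ij} = s_{ij} / (s_i · s_j):
  r[A,A] = 1 (diagonal).
  r[A,B] = 0.9 / (2.881 · 1.6432) = 0.9 / 4.7339 = 0.1901
  r[B,B] = 1 (diagonal).

R is symmetric with unit diagonal. Assembling:

R = [[1, 0.1901],
 [0.1901, 1]]


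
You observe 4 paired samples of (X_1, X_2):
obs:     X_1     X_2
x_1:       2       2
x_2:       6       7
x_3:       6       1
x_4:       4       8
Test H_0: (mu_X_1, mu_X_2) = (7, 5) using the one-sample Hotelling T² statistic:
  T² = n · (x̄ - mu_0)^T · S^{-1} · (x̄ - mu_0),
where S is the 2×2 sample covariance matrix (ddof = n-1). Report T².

Step 1 — sample mean vector:
  mean(X_1) = (2 + 6 + 6 + 4) / 4 = 18/4 = 4.5
  mean(X_2) = (2 + 7 + 1 + 8) / 4 = 18/4 = 4.5
  x̄ = (4.5, 4.5),  deviation x̄ - mu_0 = (4.5, 4.5) - (7, 5) = (-2.5, -0.5).

Step 2 — sample covariance matrix, S[i,j] = (1/(n-1)) · Σ_k (x_{k,i} - mean_i) · (x_{k,j} - mean_j), divisor n-1 = 3:
  S[X_1,X_1] = ((-2.5)·(-2.5) + (1.5)·(1.5) + (1.5)·(1.5) + (-0.5)·(-0.5)) / 3 = 11/3 = 3.6667
  S[X_1,X_2] = ((-2.5)·(-2.5) + (1.5)·(2.5) + (1.5)·(-3.5) + (-0.5)·(3.5)) / 3 = 3/3 = 1
  S[X_2,X_2] = ((-2.5)·(-2.5) + (2.5)·(2.5) + (-3.5)·(-3.5) + (3.5)·(3.5)) / 3 = 37/3 = 12.3333
  S = [[3.6667, 1],
 [1, 12.3333]].

Step 3 — invert S. det(S) = 3.6667·12.3333 - (1)² = 44.2222.
  S^{-1} = (1/det) · [[d, -b], [-b, a]] = [[0.2789, -0.0226],
 [-0.0226, 0.0829]].

Step 4 — quadratic form (x̄ - mu_0)^T · S^{-1} · (x̄ - mu_0):
  S^{-1} · (x̄ - mu_0) = (-0.6859, 0.0151),
  (x̄ - mu_0)^T · [...] = (-2.5)·(-0.6859) + (-0.5)·(0.0151) = 1.7073.

Step 5 — scale by n: T² = 4 · 1.7073 = 6.8291.

T² ≈ 6.8291


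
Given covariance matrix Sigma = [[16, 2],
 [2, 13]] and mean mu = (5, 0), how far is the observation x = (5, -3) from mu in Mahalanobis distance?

Step 1 — centre the observation: (x - mu) = (0, -3).

Step 2 — invert Sigma. det(Sigma) = 16·13 - (2)² = 204.
  Sigma^{-1} = (1/det) · [[d, -b], [-b, a]] = [[0.0637, -0.0098],
 [-0.0098, 0.0784]].

Step 3 — form the quadratic (x - mu)^T · Sigma^{-1} · (x - mu):
  Sigma^{-1} · (x - mu) = (0.0294, -0.2353).
  (x - mu)^T · [Sigma^{-1} · (x - mu)] = (0)·(0.0294) + (-3)·(-0.2353) = 0.7059.

Step 4 — take square root: d = √(0.7059) ≈ 0.8402.

d(x, mu) = √(0.7059) ≈ 0.8402


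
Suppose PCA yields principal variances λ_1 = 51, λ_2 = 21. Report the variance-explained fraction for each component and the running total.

Step 1 — total variance = trace(Sigma) = Σ λ_i = 51 + 21 = 72.

Step 2 — fraction explained by component i = λ_i / Σ λ:
  PC1: 51/72 = 0.7083
  PC2: 21/72 = 0.2917

Step 3 — cumulative fraction after k components = (λ_1 + ... + λ_k) / Σ λ:
  k = 1: 51/72 = 0.7083
  k = 2: (51 + 21)/72 = 72/72 = 1

Summary (fraction, with percent):

explained: PC1 0.7083 (70.83%), PC2 0.2917 (29.17%);  cumulative: 0.7083, 1


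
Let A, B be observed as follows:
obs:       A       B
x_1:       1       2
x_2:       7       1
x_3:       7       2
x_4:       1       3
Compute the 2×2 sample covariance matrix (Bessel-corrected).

Step 1 — column means:
  mean(A) = (1 + 7 + 7 + 1) / 4 = 16/4 = 4
  mean(B) = (2 + 1 + 2 + 3) / 4 = 8/4 = 2

Step 2 — sample covariance S[i,j] = (1/(n-1)) · Σ_k (x_{k,i} - mean_i) · (x_{k,j} - mean_j), with n-1 = 3.
  S[A,A] = ((-3)·(-3) + (3)·(3) + (3)·(3) + (-3)·(-3)) / 3 = 36/3 = 12
  S[A,B] = ((-3)·(0) + (3)·(-1) + (3)·(0) + (-3)·(1)) / 3 = -6/3 = -2
  S[B,B] = ((0)·(0) + (-1)·(-1) + (0)·(0) + (1)·(1)) / 3 = 2/3 = 0.6667

S is symmetric (S[j,i] = S[i,j]). Assembling:

S = [[12, -2],
 [-2, 0.6667]]


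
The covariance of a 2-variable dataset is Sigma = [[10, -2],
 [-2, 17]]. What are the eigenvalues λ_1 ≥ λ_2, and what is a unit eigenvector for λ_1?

Step 1 — characteristic polynomial of 2×2 Sigma:
  det(Sigma - λI) = λ² - trace · λ + det = 0.
  trace = 10 + 17 = 27, det = 10·17 - (-2)² = 166.
Step 2 — discriminant:
  Δ = trace² - 4·det = 729 - 664 = 65.
Step 3 — eigenvalues:
  λ = (trace ± √Δ)/2 = (27 ± 8.0623)/2,
  λ_1 = 17.5311,  λ_2 = 9.4689.

Step 4 — unit eigenvector for λ_1: solve (Sigma - λ_1 I)v = 0. First row:
  (10 - 17.5311)·v_x + (-2)·v_y = 0, i.e. (-7.5311)·v_x + (-2)·v_y = 0,
  so v ∝ (b, λ_1 - a) = (-2, 7.5311); multiply by -1 so the first entry is positive: u = (2, -7.5311).
  ||u|| = √((2)² + (-7.5311)²) = √(60.7179) ≈ 7.7922,
  v_1 = u/||u|| ≈ (0.2567, -0.9665) (||v_1|| = 1).

λ_1 = 17.5311,  λ_2 = 9.4689;  v_1 ≈ (0.2567, -0.9665)


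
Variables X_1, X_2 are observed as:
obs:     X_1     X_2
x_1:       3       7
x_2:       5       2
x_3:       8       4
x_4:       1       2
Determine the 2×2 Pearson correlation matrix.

Step 1 — column means:
  mean(X_1) = (3 + 5 + 8 + 1) / 4 = 17/4 = 4.25
  mean(X_2) = (7 + 2 + 4 + 2) / 4 = 15/4 = 3.75

Step 2 — sample variances and covariances s[i,j] = (1/(n-1)) · Σ_k (x_{k,i} - mean_i) · (x_{k,j} - mean_j), with n-1 = 3:
  s[X_1,X_1] = ((-1.25)·(-1.25) + (0.75)·(0.75) + (3.75)·(3.75) + (-3.25)·(-3.25)) / 3 = 26.75/3 = 8.9167
  s[X_1,X_2] = ((-1.25)·(3.25) + (0.75)·(-1.75) + (3.75)·(0.25) + (-3.25)·(-1.75)) / 3 = 1.25/3 = 0.4167
  s[X_2,X_2] = ((3.25)·(3.25) + (-1.75)·(-1.75) + (0.25)·(0.25) + (-1.75)·(-1.75)) / 3 = 16.75/3 = 5.5833
  Sample standard deviations s_i = √(s[i,i]):
  s(X_1) = √(8.9167) = 2.9861
  s(X_2) = √(5.5833) = 2.3629

Step 3 — r_{ij} = s_{ij} / (s_i · s_j):
  r[X_1,X_1] = 1 (diagonal).
  r[X_1,X_2] = 0.4167 / (2.9861 · 2.3629) = 0.4167 / 7.0558 = 0.0591
  r[X_2,X_2] = 1 (diagonal).

R is symmetric with unit diagonal. Assembling:

R = [[1, 0.0591],
 [0.0591, 1]]


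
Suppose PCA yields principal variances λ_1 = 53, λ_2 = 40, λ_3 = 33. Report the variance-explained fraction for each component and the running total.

Step 1 — total variance = trace(Sigma) = Σ λ_i = 53 + 40 + 33 = 126.

Step 2 — fraction explained by component i = λ_i / Σ λ:
  PC1: 53/126 = 0.4206
  PC2: 40/126 = 0.3175
  PC3: 33/126 = 0.2619

Step 3 — cumulative fraction after k components = (λ_1 + ... + λ_k) / Σ λ:
  k = 1: 53/126 = 0.4206
  k = 2: (53 + 40)/126 = 93/126 = 0.7381
  k = 3: (53 + 40 + 33)/126 = 126/126 = 1

Summary (fraction, with percent):

explained: PC1 0.4206 (42.06%), PC2 0.3175 (31.75%), PC3 0.2619 (26.19%);  cumulative: 0.4206, 0.7381, 1


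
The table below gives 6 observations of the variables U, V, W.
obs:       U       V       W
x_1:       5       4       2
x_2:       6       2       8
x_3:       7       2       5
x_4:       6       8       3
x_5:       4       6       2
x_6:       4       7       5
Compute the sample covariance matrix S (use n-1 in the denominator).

Step 1 — column means:
  mean(U) = (5 + 6 + 7 + 6 + 4 + 4) / 6 = 32/6 = 5.3333
  mean(V) = (4 + 2 + 2 + 8 + 6 + 7) / 6 = 29/6 = 4.8333
  mean(W) = (2 + 8 + 5 + 3 + 2 + 5) / 6 = 25/6 = 4.1667

Step 2 — sample covariance S[i,j] = (1/(n-1)) · Σ_k (x_{k,i} - mean_i) · (x_{k,j} - mean_j), with n-1 = 5.
  S[U,U] = ((-0.3333)·(-0.3333) + (0.6667)·(0.6667) + (1.6667)·(1.6667) + (0.6667)·(0.6667) + (-1.3333)·(-1.3333) + (-1.3333)·(-1.3333)) / 5 = 7.3333/5 = 1.4667
  S[U,V] = ((-0.3333)·(-0.8333) + (0.6667)·(-2.8333) + (1.6667)·(-2.8333) + (0.6667)·(3.1667) + (-1.3333)·(1.1667) + (-1.3333)·(2.1667)) / 5 = -8.6667/5 = -1.7333
  S[U,W] = ((-0.3333)·(-2.1667) + (0.6667)·(3.8333) + (1.6667)·(0.8333) + (0.6667)·(-1.1667) + (-1.3333)·(-2.1667) + (-1.3333)·(0.8333)) / 5 = 5.6667/5 = 1.1333
  S[V,V] = ((-0.8333)·(-0.8333) + (-2.8333)·(-2.8333) + (-2.8333)·(-2.8333) + (3.1667)·(3.1667) + (1.1667)·(1.1667) + (2.1667)·(2.1667)) / 5 = 32.8333/5 = 6.5667
  S[V,W] = ((-0.8333)·(-2.1667) + (-2.8333)·(3.8333) + (-2.8333)·(0.8333) + (3.1667)·(-1.1667) + (1.1667)·(-2.1667) + (2.1667)·(0.8333)) / 5 = -15.8333/5 = -3.1667
  S[W,W] = ((-2.1667)·(-2.1667) + (3.8333)·(3.8333) + (0.8333)·(0.8333) + (-1.1667)·(-1.1667) + (-2.1667)·(-2.1667) + (0.8333)·(0.8333)) / 5 = 26.8333/5 = 5.3667

S is symmetric (S[j,i] = S[i,j]). Assembling:

S = [[1.4667, -1.7333, 1.1333],
 [-1.7333, 6.5667, -3.1667],
 [1.1333, -3.1667, 5.3667]]


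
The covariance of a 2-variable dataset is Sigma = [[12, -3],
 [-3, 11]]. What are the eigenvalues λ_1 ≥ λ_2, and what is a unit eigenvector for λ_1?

Step 1 — characteristic polynomial of 2×2 Sigma:
  det(Sigma - λI) = λ² - trace · λ + det = 0.
  trace = 12 + 11 = 23, det = 12·11 - (-3)² = 123.
Step 2 — discriminant:
  Δ = trace² - 4·det = 529 - 492 = 37.
Step 3 — eigenvalues:
  λ = (trace ± √Δ)/2 = (23 ± 6.0828)/2,
  λ_1 = 14.5414,  λ_2 = 8.4586.

Step 4 — unit eigenvector for λ_1: solve (Sigma - λ_1 I)v = 0. First row:
  (12 - 14.5414)·v_x + (-3)·v_y = 0, i.e. (-2.5414)·v_x + (-3)·v_y = 0,
  so v ∝ (b, λ_1 - a) = (-3, 2.5414); multiply by -1 so the first entry is positive: u = (3, -2.5414).
  ||u|| = √((3)² + (-2.5414)²) = √(15.4586) ≈ 3.9317,
  v_1 = u/||u|| ≈ (0.763, -0.6464) (||v_1|| = 1).

λ_1 = 14.5414,  λ_2 = 8.4586;  v_1 ≈ (0.763, -0.6464)


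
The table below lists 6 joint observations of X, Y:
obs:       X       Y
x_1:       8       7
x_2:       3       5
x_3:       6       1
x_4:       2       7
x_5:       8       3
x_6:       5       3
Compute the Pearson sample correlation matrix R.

Step 1 — column means:
  mean(X) = (8 + 3 + 6 + 2 + 8 + 5) / 6 = 32/6 = 5.3333
  mean(Y) = (7 + 5 + 1 + 7 + 3 + 3) / 6 = 26/6 = 4.3333

Step 2 — sample variances and covariances s[i,j] = (1/(n-1)) · Σ_k (x_{k,i} - mean_i) · (x_{k,j} - mean_j), with n-1 = 5:
  s[X,X] = ((2.6667)·(2.6667) + (-2.3333)·(-2.3333) + (0.6667)·(0.6667) + (-3.3333)·(-3.3333) + (2.6667)·(2.6667) + (-0.3333)·(-0.3333)) / 5 = 31.3333/5 = 6.2667
  s[X,Y] = ((2.6667)·(2.6667) + (-2.3333)·(0.6667) + (0.6667)·(-3.3333) + (-3.3333)·(2.6667) + (2.6667)·(-1.3333) + (-0.3333)·(-1.3333)) / 5 = -8.6667/5 = -1.7333
  s[Y,Y] = ((2.6667)·(2.6667) + (0.6667)·(0.6667) + (-3.3333)·(-3.3333) + (2.6667)·(2.6667) + (-1.3333)·(-1.3333) + (-1.3333)·(-1.3333)) / 5 = 29.3333/5 = 5.8667
  Sample standard deviations s_i = √(s[i,i]):
  s(X) = √(6.2667) = 2.5033
  s(Y) = √(5.8667) = 2.4221

Step 3 — r_{ij} = s_{ij} / (s_i · s_j):
  r[X,X] = 1 (diagonal).
  r[X,Y] = -1.7333 / (2.5033 · 2.4221) = -1.7333 / 6.0634 = -0.2859
  r[Y,Y] = 1 (diagonal).

R is symmetric with unit diagonal. Assembling:

R = [[1, -0.2859],
 [-0.2859, 1]]


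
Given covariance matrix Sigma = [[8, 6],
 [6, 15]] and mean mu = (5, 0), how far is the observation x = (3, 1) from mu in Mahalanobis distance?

Step 1 — centre the observation: (x - mu) = (-2, 1).

Step 2 — invert Sigma. det(Sigma) = 8·15 - (6)² = 84.
  Sigma^{-1} = (1/det) · [[d, -b], [-b, a]] = [[0.1786, -0.0714],
 [-0.0714, 0.0952]].

Step 3 — form the quadratic (x - mu)^T · Sigma^{-1} · (x - mu):
  Sigma^{-1} · (x - mu) = (-0.4286, 0.2381).
  (x - mu)^T · [Sigma^{-1} · (x - mu)] = (-2)·(-0.4286) + (1)·(0.2381) = 1.0952.

Step 4 — take square root: d = √(1.0952) ≈ 1.0465.

d(x, mu) = √(1.0952) ≈ 1.0465


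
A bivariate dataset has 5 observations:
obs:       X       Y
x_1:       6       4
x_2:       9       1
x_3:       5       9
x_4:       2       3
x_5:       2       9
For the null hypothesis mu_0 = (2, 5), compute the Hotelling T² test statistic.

Step 1 — sample mean vector:
  mean(X) = (6 + 9 + 5 + 2 + 2) / 5 = 24/5 = 4.8
  mean(Y) = (4 + 1 + 9 + 3 + 9) / 5 = 26/5 = 5.2
  x̄ = (4.8, 5.2),  deviation x̄ - mu_0 = (4.8, 5.2) - (2, 5) = (2.8, 0.2).

Step 2 — sample covariance matrix, S[i,j] = (1/(n-1)) · Σ_k (x_{k,i} - mean_i) · (x_{k,j} - mean_j), divisor n-1 = 4:
  S[X,X] = ((1.2)·(1.2) + (4.2)·(4.2) + (0.2)·(0.2) + (-2.8)·(-2.8) + (-2.8)·(-2.8)) / 4 = 34.8/4 = 8.7
  S[X,Y] = ((1.2)·(-1.2) + (4.2)·(-4.2) + (0.2)·(3.8) + (-2.8)·(-2.2) + (-2.8)·(3.8)) / 4 = -22.8/4 = -5.7
  S[Y,Y] = ((-1.2)·(-1.2) + (-4.2)·(-4.2) + (3.8)·(3.8) + (-2.2)·(-2.2) + (3.8)·(3.8)) / 4 = 52.8/4 = 13.2
  S = [[8.7, -5.7],
 [-5.7, 13.2]].

Step 3 — invert S. det(S) = 8.7·13.2 - (-5.7)² = 82.35.
  S^{-1} = (1/det) · [[d, -b], [-b, a]] = [[0.1603, 0.0692],
 [0.0692, 0.1056]].

Step 4 — quadratic form (x̄ - mu_0)^T · S^{-1} · (x̄ - mu_0):
  S^{-1} · (x̄ - mu_0) = (0.4627, 0.2149),
  (x̄ - mu_0)^T · [...] = (2.8)·(0.4627) + (0.2)·(0.2149) = 1.3384.

Step 5 — scale by n: T² = 5 · 1.3384 = 6.6922.

T² ≈ 6.6922


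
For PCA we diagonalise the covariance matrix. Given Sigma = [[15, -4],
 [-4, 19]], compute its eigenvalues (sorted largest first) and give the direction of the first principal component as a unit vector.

Step 1 — characteristic polynomial of 2×2 Sigma:
  det(Sigma - λI) = λ² - trace · λ + det = 0.
  trace = 15 + 19 = 34, det = 15·19 - (-4)² = 269.
Step 2 — discriminant:
  Δ = trace² - 4·det = 1156 - 1076 = 80.
Step 3 — eigenvalues:
  λ = (trace ± √Δ)/2 = (34 ± 8.9443)/2,
  λ_1 = 21.4721,  λ_2 = 12.5279.

Step 4 — unit eigenvector for λ_1: solve (Sigma - λ_1 I)v = 0. First row:
  (15 - 21.4721)·v_x + (-4)·v_y = 0, i.e. (-6.4721)·v_x + (-4)·v_y = 0,
  so v ∝ (b, λ_1 - a) = (-4, 6.4721); multiply by -1 so the first entry is positive: u = (4, -6.4721).
  ||u|| = √((4)² + (-6.4721)²) = √(57.8885) ≈ 7.6085,
  v_1 = u/||u|| ≈ (0.5257, -0.8507) (||v_1|| = 1).

λ_1 = 21.4721,  λ_2 = 12.5279;  v_1 ≈ (0.5257, -0.8507)


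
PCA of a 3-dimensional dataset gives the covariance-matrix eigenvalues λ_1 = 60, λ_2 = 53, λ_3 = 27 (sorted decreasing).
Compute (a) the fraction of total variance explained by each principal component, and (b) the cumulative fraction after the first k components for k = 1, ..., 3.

Step 1 — total variance = trace(Sigma) = Σ λ_i = 60 + 53 + 27 = 140.

Step 2 — fraction explained by component i = λ_i / Σ λ:
  PC1: 60/140 = 0.4286
  PC2: 53/140 = 0.3786
  PC3: 27/140 = 0.1929

Step 3 — cumulative fraction after k components = (λ_1 + ... + λ_k) / Σ λ:
  k = 1: 60/140 = 0.4286
  k = 2: (60 + 53)/140 = 113/140 = 0.8071
  k = 3: (60 + 53 + 27)/140 = 140/140 = 1

Summary (fraction, with percent):

explained: PC1 0.4286 (42.86%), PC2 0.3786 (37.86%), PC3 0.1929 (19.29%);  cumulative: 0.4286, 0.8071, 1


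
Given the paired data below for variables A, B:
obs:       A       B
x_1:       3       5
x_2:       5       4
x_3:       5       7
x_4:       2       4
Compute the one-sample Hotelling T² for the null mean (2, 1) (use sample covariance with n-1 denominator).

Step 1 — sample mean vector:
  mean(A) = (3 + 5 + 5 + 2) / 4 = 15/4 = 3.75
  mean(B) = (5 + 4 + 7 + 4) / 4 = 20/4 = 5
  x̄ = (3.75, 5),  deviation x̄ - mu_0 = (3.75, 5) - (2, 1) = (1.75, 4).

Step 2 — sample covariance matrix, S[i,j] = (1/(n-1)) · Σ_k (x_{k,i} - mean_i) · (x_{k,j} - mean_j), divisor n-1 = 3:
  S[A,A] = ((-0.75)·(-0.75) + (1.25)·(1.25) + (1.25)·(1.25) + (-1.75)·(-1.75)) / 3 = 6.75/3 = 2.25
  S[A,B] = ((-0.75)·(0) + (1.25)·(-1) + (1.25)·(2) + (-1.75)·(-1)) / 3 = 3/3 = 1
  S[B,B] = ((0)·(0) + (-1)·(-1) + (2)·(2) + (-1)·(-1)) / 3 = 6/3 = 2
  S = [[2.25, 1],
 [1, 2]].

Step 3 — invert S. det(S) = 2.25·2 - (1)² = 3.5.
  S^{-1} = (1/det) · [[d, -b], [-b, a]] = [[0.5714, -0.2857],
 [-0.2857, 0.6429]].

Step 4 — quadratic form (x̄ - mu_0)^T · S^{-1} · (x̄ - mu_0):
  S^{-1} · (x̄ - mu_0) = (-0.1429, 2.0714),
  (x̄ - mu_0)^T · [...] = (1.75)·(-0.1429) + (4)·(2.0714) = 8.0357.

Step 5 — scale by n: T² = 4 · 8.0357 = 32.1429.

T² ≈ 32.1429


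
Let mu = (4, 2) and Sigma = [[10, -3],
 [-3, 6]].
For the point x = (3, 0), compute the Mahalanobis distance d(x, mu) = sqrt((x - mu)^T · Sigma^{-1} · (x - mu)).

Step 1 — centre the observation: (x - mu) = (-1, -2).

Step 2 — invert Sigma. det(Sigma) = 10·6 - (-3)² = 51.
  Sigma^{-1} = (1/det) · [[d, -b], [-b, a]] = [[0.1176, 0.0588],
 [0.0588, 0.1961]].

Step 3 — form the quadratic (x - mu)^T · Sigma^{-1} · (x - mu):
  Sigma^{-1} · (x - mu) = (-0.2353, -0.451).
  (x - mu)^T · [Sigma^{-1} · (x - mu)] = (-1)·(-0.2353) + (-2)·(-0.451) = 1.1373.

Step 4 — take square root: d = √(1.1373) ≈ 1.0664.

d(x, mu) = √(1.1373) ≈ 1.0664


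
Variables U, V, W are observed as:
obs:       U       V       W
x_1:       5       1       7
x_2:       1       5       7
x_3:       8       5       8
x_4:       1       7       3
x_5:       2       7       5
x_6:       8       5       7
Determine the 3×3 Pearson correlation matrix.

Step 1 — column means:
  mean(U) = (5 + 1 + 8 + 1 + 2 + 8) / 6 = 25/6 = 4.1667
  mean(V) = (1 + 5 + 5 + 7 + 7 + 5) / 6 = 30/6 = 5
  mean(W) = (7 + 7 + 8 + 3 + 5 + 7) / 6 = 37/6 = 6.1667

Step 2 — sample variances and covariances s[i,j] = (1/(n-1)) · Σ_k (x_{k,i} - mean_i) · (x_{k,j} - mean_j), with n-1 = 5:
  s[U,U] = ((0.8333)·(0.8333) + (-3.1667)·(-3.1667) + (3.8333)·(3.8333) + (-3.1667)·(-3.1667) + (-2.1667)·(-2.1667) + (3.8333)·(3.8333)) / 5 = 54.8333/5 = 10.9667
  s[U,V] = ((0.8333)·(-4) + (-3.1667)·(0) + (3.8333)·(0) + (-3.1667)·(2) + (-2.1667)·(2) + (3.8333)·(0)) / 5 = -14/5 = -2.8
  s[U,W] = ((0.8333)·(0.8333) + (-3.1667)·(0.8333) + (3.8333)·(1.8333) + (-3.1667)·(-3.1667) + (-2.1667)·(-1.1667) + (3.8333)·(0.8333)) / 5 = 20.8333/5 = 4.1667
  s[V,V] = ((-4)·(-4) + (0)·(0) + (0)·(0) + (2)·(2) + (2)·(2) + (0)·(0)) / 5 = 24/5 = 4.8
  s[V,W] = ((-4)·(0.8333) + (0)·(0.8333) + (0)·(1.8333) + (2)·(-3.1667) + (2)·(-1.1667) + (0)·(0.8333)) / 5 = -12/5 = -2.4
  s[W,W] = ((0.8333)·(0.8333) + (0.8333)·(0.8333) + (1.8333)·(1.8333) + (-3.1667)·(-3.1667) + (-1.1667)·(-1.1667) + (0.8333)·(0.8333)) / 5 = 16.8333/5 = 3.3667
  Sample standard deviations s_i = √(s[i,i]):
  s(U) = √(10.9667) = 3.3116
  s(V) = √(4.8) = 2.1909
  s(W) = √(3.3667) = 1.8348

Step 3 — r_{ij} = s_{ij} / (s_i · s_j):
  r[U,U] = 1 (diagonal).
  r[U,V] = -2.8 / (3.3116 · 2.1909) = -2.8 / 7.2553 = -0.3859
  r[U,W] = 4.1667 / (3.3116 · 1.8348) = 4.1667 / 6.0763 = 0.6857
  r[V,V] = 1 (diagonal).
  r[V,W] = -2.4 / (2.1909 · 1.8348) = -2.4 / 4.02 = -0.597
  r[W,W] = 1 (diagonal).

R is symmetric with unit diagonal. Assembling:

R = [[1, -0.3859, 0.6857],
 [-0.3859, 1, -0.597],
 [0.6857, -0.597, 1]]


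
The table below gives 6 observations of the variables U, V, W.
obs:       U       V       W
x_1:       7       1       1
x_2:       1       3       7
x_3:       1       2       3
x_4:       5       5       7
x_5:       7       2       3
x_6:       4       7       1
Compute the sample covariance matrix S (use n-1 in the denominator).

Step 1 — column means:
  mean(U) = (7 + 1 + 1 + 5 + 7 + 4) / 6 = 25/6 = 4.1667
  mean(V) = (1 + 3 + 2 + 5 + 2 + 7) / 6 = 20/6 = 3.3333
  mean(W) = (1 + 7 + 3 + 7 + 3 + 1) / 6 = 22/6 = 3.6667

Step 2 — sample covariance S[i,j] = (1/(n-1)) · Σ_k (x_{k,i} - mean_i) · (x_{k,j} - mean_j), with n-1 = 5.
  S[U,U] = ((2.8333)·(2.8333) + (-3.1667)·(-3.1667) + (-3.1667)·(-3.1667) + (0.8333)·(0.8333) + (2.8333)·(2.8333) + (-0.1667)·(-0.1667)) / 5 = 36.8333/5 = 7.3667
  S[U,V] = ((2.8333)·(-2.3333) + (-3.1667)·(-0.3333) + (-3.1667)·(-1.3333) + (0.8333)·(1.6667) + (2.8333)·(-1.3333) + (-0.1667)·(3.6667)) / 5 = -4.3333/5 = -0.8667
  S[U,W] = ((2.8333)·(-2.6667) + (-3.1667)·(3.3333) + (-3.1667)·(-0.6667) + (0.8333)·(3.3333) + (2.8333)·(-0.6667) + (-0.1667)·(-2.6667)) / 5 = -14.6667/5 = -2.9333
  S[V,V] = ((-2.3333)·(-2.3333) + (-0.3333)·(-0.3333) + (-1.3333)·(-1.3333) + (1.6667)·(1.6667) + (-1.3333)·(-1.3333) + (3.6667)·(3.6667)) / 5 = 25.3333/5 = 5.0667
  S[V,W] = ((-2.3333)·(-2.6667) + (-0.3333)·(3.3333) + (-1.3333)·(-0.6667) + (1.6667)·(3.3333) + (-1.3333)·(-0.6667) + (3.6667)·(-2.6667)) / 5 = 2.6667/5 = 0.5333
  S[W,W] = ((-2.6667)·(-2.6667) + (3.3333)·(3.3333) + (-0.6667)·(-0.6667) + (3.3333)·(3.3333) + (-0.6667)·(-0.6667) + (-2.6667)·(-2.6667)) / 5 = 37.3333/5 = 7.4667

S is symmetric (S[j,i] = S[i,j]). Assembling:

S = [[7.3667, -0.8667, -2.9333],
 [-0.8667, 5.0667, 0.5333],
 [-2.9333, 0.5333, 7.4667]]


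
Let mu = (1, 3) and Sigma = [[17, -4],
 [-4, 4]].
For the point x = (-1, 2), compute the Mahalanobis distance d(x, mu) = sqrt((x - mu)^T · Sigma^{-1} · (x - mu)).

Step 1 — centre the observation: (x - mu) = (-2, -1).

Step 2 — invert Sigma. det(Sigma) = 17·4 - (-4)² = 52.
  Sigma^{-1} = (1/det) · [[d, -b], [-b, a]] = [[0.0769, 0.0769],
 [0.0769, 0.3269]].

Step 3 — form the quadratic (x - mu)^T · Sigma^{-1} · (x - mu):
  Sigma^{-1} · (x - mu) = (-0.2308, -0.4808).
  (x - mu)^T · [Sigma^{-1} · (x - mu)] = (-2)·(-0.2308) + (-1)·(-0.4808) = 0.9423.

Step 4 — take square root: d = √(0.9423) ≈ 0.9707.

d(x, mu) = √(0.9423) ≈ 0.9707


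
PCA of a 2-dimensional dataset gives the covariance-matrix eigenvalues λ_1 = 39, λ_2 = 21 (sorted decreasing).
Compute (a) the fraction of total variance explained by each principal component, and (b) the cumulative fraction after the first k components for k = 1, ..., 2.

Step 1 — total variance = trace(Sigma) = Σ λ_i = 39 + 21 = 60.

Step 2 — fraction explained by component i = λ_i / Σ λ:
  PC1: 39/60 = 0.65
  PC2: 21/60 = 0.35

Step 3 — cumulative fraction after k components = (λ_1 + ... + λ_k) / Σ λ:
  k = 1: 39/60 = 0.65
  k = 2: (39 + 21)/60 = 60/60 = 1

Summary (fraction, with percent):

explained: PC1 0.65 (65%), PC2 0.35 (35%);  cumulative: 0.65, 1
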